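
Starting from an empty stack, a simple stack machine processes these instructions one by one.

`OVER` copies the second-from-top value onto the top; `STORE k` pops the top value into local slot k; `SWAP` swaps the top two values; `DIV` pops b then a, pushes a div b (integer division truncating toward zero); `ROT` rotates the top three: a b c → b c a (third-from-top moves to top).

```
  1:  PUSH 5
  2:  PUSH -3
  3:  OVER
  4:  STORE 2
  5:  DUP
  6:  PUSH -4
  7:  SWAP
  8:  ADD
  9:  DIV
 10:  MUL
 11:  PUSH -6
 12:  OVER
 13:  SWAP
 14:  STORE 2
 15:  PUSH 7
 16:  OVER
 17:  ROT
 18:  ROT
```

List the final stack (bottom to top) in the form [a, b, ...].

PUSH 5  -> [5]
PUSH -3 -> [5, -3]
OVER    -> [5, -3, 5]
STORE 2 -> [5, -3]
DUP     -> [5, -3, -3]
PUSH -4 -> [5, -3, -3, -4]
SWAP    -> [5, -3, -4, -3]
ADD     -> [5, -3, -7]
DIV     -> [5, 0]
MUL     -> [0]
PUSH -6 -> [0, -6]
OVER    -> [0, -6, 0]
SWAP    -> [0, 0, -6]
STORE 2 -> [0, 0]
PUSH 7  -> [0, 0, 7]
OVER    -> [0, 0, 7, 0]
ROT     -> [0, 7, 0, 0]
ROT     -> [0, 0, 0, 7]

[0, 0, 0, 7]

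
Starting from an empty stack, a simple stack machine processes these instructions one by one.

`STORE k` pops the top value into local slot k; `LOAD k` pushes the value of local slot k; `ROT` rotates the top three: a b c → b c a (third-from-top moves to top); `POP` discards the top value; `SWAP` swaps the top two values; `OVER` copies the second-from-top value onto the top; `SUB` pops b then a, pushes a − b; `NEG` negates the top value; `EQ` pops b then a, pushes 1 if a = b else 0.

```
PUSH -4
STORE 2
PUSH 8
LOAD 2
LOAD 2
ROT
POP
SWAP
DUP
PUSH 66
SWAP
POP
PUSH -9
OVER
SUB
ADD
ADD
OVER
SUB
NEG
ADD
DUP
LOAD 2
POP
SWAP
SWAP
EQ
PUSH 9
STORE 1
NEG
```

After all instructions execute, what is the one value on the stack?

PUSH -4 -> -4
STORE 2 -> (empty)
PUSH 8  -> 8
LOAD 2  -> 8 -4
LOAD 2  -> 8 -4 -4
ROT     -> -4 -4 8
POP     -> -4 -4
SWAP    -> -4 -4
DUP     -> -4 -4 -4
PUSH 66 -> -4 -4 -4 66
SWAP    -> -4 -4 66 -4
POP     -> -4 -4 66
PUSH -9 -> -4 -4 66 -9
OVER    -> -4 -4 66 -9 66
SUB     -> -4 -4 66 -75
ADD     -> -4 -4 -9
ADD     -> -4 -13
OVER    -> -4 -13 -4
SUB     -> -4 -9
NEG     -> -4 9
ADD     -> 5
DUP     -> 5 5
LOAD 2  -> 5 5 -4
POP     -> 5 5
SWAP    -> 5 5
SWAP    -> 5 5
EQ      -> 1
PUSH 9  -> 1 9
STORE 1 -> 1
NEG     -> -1

-1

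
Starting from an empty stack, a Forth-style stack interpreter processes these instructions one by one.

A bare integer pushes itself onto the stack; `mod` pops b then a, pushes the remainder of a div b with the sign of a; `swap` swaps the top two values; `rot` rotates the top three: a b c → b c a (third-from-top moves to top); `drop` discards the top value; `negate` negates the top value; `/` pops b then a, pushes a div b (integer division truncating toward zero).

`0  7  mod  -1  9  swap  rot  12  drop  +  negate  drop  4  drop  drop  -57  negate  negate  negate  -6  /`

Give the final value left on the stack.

0       [0]
7       [0, 7]
mod     [0]
-1      [0, -1]
9       [0, -1, 9]
swap    [0, 9, -1]
rot     [9, -1, 0]
12      [9, -1, 0, 12]
drop    [9, -1, 0]
+       [9, -1]
negate  [9, 1]
drop    [9]
4       [9, 4]
drop    [9]
drop    []
-57     [-57]
negate  [57]
negate  [-57]
negate  [57]
-6      [57, -6]
/       [-9]

-9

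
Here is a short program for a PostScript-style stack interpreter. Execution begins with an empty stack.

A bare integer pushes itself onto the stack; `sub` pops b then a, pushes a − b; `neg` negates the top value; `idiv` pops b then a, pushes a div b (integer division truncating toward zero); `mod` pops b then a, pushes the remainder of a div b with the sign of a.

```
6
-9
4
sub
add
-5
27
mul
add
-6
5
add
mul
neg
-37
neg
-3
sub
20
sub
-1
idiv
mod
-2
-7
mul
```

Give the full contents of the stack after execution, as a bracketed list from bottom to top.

6    → [6]
-9   → [6, -9]
4    → [6, -9, 4]
sub  → [6, -13]
add  → [-7]
-5   → [-7, -5]
27   → [-7, -5, 27]
mul  → [-7, -135]
add  → [-142]
-6   → [-142, -6]
5    → [-142, -6, 5]
add  → [-142, -1]
mul  → [142]
neg  → [-142]
-37  → [-142, -37]
neg  → [-142, 37]
-3   → [-142, 37, -3]
sub  → [-142, 40]
20   → [-142, 40, 20]
sub  → [-142, 20]
-1   → [-142, 20, -1]
idiv → [-142, -20]
mod  → [-2]
-2   → [-2, -2]
-7   → [-2, -2, -7]
mul  → [-2, 14]

[-2, 14]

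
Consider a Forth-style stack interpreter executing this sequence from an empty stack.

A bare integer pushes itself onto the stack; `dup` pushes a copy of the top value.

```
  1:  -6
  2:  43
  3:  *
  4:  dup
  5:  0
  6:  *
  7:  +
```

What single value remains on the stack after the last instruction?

-258

-6  → -6
43  → -6 43
*   → -258
dup → -258 -258
0   → -258 -258 0
*   → -258 0
+   → -258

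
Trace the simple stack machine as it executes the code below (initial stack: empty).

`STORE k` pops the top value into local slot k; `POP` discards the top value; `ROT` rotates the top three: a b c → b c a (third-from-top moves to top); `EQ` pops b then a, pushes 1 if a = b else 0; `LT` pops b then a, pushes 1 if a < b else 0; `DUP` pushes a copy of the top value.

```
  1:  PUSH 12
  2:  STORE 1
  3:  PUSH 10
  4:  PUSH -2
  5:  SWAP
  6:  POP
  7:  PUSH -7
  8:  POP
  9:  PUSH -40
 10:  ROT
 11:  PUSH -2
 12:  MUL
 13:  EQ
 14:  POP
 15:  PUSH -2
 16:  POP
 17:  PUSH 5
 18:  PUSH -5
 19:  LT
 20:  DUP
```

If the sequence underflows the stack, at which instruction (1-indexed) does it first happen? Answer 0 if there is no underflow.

PUSH 12  : 12
STORE 1  : (empty)
PUSH 10  : 10
PUSH -2  : 10 -2
SWAP     : -2 10
POP      : -2
PUSH -7  : -2 -7
POP      : -2
PUSH -40 : -2 -40
ROT  — needs 3 operands, stack has 2 → underflow

10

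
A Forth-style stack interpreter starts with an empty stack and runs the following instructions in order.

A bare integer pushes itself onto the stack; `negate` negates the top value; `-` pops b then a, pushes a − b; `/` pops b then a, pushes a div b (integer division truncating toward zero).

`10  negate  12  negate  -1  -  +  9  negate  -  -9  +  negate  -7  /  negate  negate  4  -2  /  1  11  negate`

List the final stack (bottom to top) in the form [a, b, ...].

10     : 10
negate : -10
12     : -10 12
negate : -10 -12
-1     : -10 -12 -1
-      : -10 -11
+      : -21
9      : -21 9
negate : -21 -9
-      : -12
-9     : -12 -9
+      : -21
negate : 21
-7     : 21 -7
/      : -3
negate : 3
negate : -3
4      : -3 4
-2     : -3 4 -2
/      : -3 -2
1      : -3 -2 1
11     : -3 -2 1 11
negate : -3 -2 1 -11

[-3, -2, 1, -11]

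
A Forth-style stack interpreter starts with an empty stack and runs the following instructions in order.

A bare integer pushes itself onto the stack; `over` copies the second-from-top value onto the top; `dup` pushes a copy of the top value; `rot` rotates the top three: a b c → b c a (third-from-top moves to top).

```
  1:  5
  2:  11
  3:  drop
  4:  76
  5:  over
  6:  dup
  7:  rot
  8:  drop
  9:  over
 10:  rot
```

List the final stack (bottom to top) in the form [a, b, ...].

5    -> [5]
11   -> [5, 11]
drop -> [5]
76   -> [5, 76]
over -> [5, 76, 5]
dup  -> [5, 76, 5, 5]
rot  -> [5, 5, 5, 76]
drop -> [5, 5, 5]
over -> [5, 5, 5, 5]
rot  -> [5, 5, 5, 5]

[5, 5, 5, 5]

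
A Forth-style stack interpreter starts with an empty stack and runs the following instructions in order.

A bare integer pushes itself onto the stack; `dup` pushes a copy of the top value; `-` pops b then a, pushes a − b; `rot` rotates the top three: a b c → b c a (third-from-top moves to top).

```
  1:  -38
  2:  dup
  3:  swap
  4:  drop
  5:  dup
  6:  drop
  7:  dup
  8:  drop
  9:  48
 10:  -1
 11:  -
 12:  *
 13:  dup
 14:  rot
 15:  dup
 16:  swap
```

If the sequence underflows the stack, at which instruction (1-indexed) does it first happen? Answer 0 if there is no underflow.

14

-38   -38
dup   -38 -38
swap  -38 -38
drop  -38
dup   -38 -38
drop  -38
dup   -38 -38
drop  -38
48    -38 48
-1    -38 48 -1
-     -38 49
*     -1862
dup   -1862 -1862
rot  — needs 3 operands, stack has 2 → underflow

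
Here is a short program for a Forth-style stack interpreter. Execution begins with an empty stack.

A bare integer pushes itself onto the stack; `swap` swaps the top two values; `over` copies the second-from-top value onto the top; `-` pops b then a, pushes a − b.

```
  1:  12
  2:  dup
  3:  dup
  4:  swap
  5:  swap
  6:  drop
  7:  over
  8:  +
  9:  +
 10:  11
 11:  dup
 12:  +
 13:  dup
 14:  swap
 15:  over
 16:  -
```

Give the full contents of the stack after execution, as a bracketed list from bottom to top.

[36, 22, 0]

12   → 12
dup  → 12 12
dup  → 12 12 12
swap → 12 12 12
swap → 12 12 12
drop → 12 12
over → 12 12 12
+    → 12 24
+    → 36
11   → 36 11
dup  → 36 11 11
+    → 36 22
dup  → 36 22 22
swap → 36 22 22
over → 36 22 22 22
-    → 36 22 0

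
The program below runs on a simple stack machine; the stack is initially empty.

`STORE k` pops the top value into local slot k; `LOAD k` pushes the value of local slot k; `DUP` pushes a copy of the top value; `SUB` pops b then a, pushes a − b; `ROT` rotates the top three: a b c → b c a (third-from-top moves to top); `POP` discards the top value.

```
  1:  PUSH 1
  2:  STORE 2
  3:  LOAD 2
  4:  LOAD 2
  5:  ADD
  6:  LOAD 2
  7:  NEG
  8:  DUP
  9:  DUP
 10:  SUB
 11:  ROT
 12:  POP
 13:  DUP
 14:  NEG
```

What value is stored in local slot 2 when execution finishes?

PUSH 1  -> 1
STORE 2 -> (empty)
LOAD 2  -> 1
LOAD 2  -> 1 1
ADD     -> 2
LOAD 2  -> 2 1
NEG     -> 2 -1
DUP     -> 2 -1 -1
DUP     -> 2 -1 -1 -1
SUB     -> 2 -1 0
ROT     -> -1 0 2
POP     -> -1 0
DUP     -> -1 0 0
NEG     -> -1 0 0

1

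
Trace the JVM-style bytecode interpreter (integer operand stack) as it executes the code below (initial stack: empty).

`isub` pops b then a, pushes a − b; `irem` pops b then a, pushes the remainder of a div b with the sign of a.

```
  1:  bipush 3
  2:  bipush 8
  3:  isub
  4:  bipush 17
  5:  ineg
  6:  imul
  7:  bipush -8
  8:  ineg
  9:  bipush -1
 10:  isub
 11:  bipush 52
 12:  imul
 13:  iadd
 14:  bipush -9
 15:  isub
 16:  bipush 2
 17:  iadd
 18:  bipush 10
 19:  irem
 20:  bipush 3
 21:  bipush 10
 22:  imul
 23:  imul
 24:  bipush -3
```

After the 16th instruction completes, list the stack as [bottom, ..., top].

bipush 3  : 3
bipush 8  : 3 8
isub      : -5
bipush 17 : -5 17
ineg      : -5 -17
imul      : 85
bipush -8 : 85 -8
ineg      : 85 8
bipush -1 : 85 8 -1
isub      : 85 9
bipush 52 : 85 9 52
imul      : 85 468
iadd      : 553
bipush -9 : 553 -9
isub      : 562
bipush 2  : 562 2

[562, 2]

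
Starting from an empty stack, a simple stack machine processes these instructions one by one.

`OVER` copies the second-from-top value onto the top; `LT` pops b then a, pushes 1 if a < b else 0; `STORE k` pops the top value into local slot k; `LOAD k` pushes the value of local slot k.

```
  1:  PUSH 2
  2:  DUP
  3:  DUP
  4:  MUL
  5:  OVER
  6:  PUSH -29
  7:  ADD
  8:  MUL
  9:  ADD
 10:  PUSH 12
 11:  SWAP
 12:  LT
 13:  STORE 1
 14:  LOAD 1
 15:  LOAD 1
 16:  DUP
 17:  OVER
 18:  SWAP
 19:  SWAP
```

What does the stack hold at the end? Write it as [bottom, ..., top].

[0, 0, 0, 0]

PUSH 2    2
DUP       2 2
DUP       2 2 2
MUL       2 4
OVER      2 4 2
PUSH -29  2 4 2 -29
ADD       2 4 -27
MUL       2 -108
ADD       -106
PUSH 12   -106 12
SWAP      12 -106
LT        0
STORE 1   (empty)
LOAD 1    0
LOAD 1    0 0
DUP       0 0 0
OVER      0 0 0 0
SWAP      0 0 0 0
SWAP      0 0 0 0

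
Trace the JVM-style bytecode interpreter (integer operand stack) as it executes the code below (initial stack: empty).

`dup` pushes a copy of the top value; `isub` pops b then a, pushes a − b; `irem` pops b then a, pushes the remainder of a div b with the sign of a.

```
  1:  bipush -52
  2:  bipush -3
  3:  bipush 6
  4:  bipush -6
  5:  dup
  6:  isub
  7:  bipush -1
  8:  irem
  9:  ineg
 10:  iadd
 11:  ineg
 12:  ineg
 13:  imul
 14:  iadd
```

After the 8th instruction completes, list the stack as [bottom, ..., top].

[-52, -3, 6, 0]

bipush -52 → [-52]
bipush -3  → [-52, -3]
bipush 6   → [-52, -3, 6]
bipush -6  → [-52, -3, 6, -6]
dup        → [-52, -3, 6, -6, -6]
isub       → [-52, -3, 6, 0]
bipush -1  → [-52, -3, 6, 0, -1]
irem       → [-52, -3, 6, 0]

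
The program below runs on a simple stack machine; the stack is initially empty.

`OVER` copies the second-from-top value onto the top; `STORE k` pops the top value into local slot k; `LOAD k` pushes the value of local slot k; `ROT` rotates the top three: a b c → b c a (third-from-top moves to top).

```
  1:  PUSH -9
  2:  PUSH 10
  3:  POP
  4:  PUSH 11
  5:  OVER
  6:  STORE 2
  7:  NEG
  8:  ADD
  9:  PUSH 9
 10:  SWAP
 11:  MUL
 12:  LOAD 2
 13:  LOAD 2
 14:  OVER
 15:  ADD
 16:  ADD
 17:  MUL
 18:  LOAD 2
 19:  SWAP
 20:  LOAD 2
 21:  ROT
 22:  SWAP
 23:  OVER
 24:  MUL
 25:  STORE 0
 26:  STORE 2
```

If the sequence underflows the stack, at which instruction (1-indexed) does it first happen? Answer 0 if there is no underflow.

0

PUSH -9  -9
PUSH 10  -9 10
POP      -9
PUSH 11  -9 11
OVER     -9 11 -9
STORE 2  -9 11
NEG      -9 -11
ADD      -20
PUSH 9   -20 9
SWAP     9 -20
MUL      -180
LOAD 2   -180 -9
LOAD 2   -180 -9 -9
OVER     -180 -9 -9 -9
ADD      -180 -9 -18
ADD      -180 -27
MUL      4860
LOAD 2   4860 -9
SWAP     -9 4860
LOAD 2   -9 4860 -9
ROT      4860 -9 -9
SWAP     4860 -9 -9
OVER     4860 -9 -9 -9
MUL      4860 -9 81
STORE 0  4860 -9
STORE 2  4860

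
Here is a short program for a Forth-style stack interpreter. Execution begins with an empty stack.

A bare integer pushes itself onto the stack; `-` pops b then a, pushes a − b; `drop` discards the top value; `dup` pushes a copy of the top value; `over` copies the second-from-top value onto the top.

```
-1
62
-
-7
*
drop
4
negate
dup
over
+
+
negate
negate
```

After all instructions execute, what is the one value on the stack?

-1     : -1
62     : -1 62
-      : -63
-7     : -63 -7
*      : 441
drop   : (empty)
4      : 4
negate : -4
dup    : -4 -4
over   : -4 -4 -4
+      : -4 -8
+      : -12
negate : 12
negate : -12

-12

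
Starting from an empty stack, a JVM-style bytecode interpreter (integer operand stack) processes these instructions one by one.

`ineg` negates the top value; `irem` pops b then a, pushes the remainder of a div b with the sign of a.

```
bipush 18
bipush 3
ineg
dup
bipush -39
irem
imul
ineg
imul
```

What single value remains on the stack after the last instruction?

bipush 18  → [18]
bipush 3   → [18, 3]
ineg       → [18, -3]
dup        → [18, -3, -3]
bipush -39 → [18, -3, -3, -39]
irem       → [18, -3, -3]
imul       → [18, 9]
ineg       → [18, -9]
imul       → [-162]

-162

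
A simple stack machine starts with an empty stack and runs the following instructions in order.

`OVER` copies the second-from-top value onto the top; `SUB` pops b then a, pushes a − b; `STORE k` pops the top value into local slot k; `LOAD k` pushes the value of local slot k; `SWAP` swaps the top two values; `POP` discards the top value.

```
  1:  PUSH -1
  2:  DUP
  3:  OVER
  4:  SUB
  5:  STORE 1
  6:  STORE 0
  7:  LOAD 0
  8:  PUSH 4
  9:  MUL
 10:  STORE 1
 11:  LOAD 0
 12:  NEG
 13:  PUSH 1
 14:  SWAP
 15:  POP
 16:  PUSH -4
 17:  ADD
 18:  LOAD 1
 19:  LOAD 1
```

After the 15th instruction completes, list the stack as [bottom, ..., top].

[1]

PUSH -1  [-1]
DUP      [-1, -1]
OVER     [-1, -1, -1]
SUB      [-1, 0]
STORE 1  [-1]
STORE 0  []
LOAD 0   [-1]
PUSH 4   [-1, 4]
MUL      [-4]
STORE 1  []
LOAD 0   [-1]
NEG      [1]
PUSH 1   [1, 1]
SWAP     [1, 1]
POP      [1]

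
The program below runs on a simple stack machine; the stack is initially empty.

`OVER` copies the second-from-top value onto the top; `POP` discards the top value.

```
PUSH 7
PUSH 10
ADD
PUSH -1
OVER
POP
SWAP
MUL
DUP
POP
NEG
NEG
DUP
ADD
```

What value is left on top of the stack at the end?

-34

PUSH 7   7
PUSH 10  7 10
ADD      17
PUSH -1  17 -1
OVER     17 -1 17
POP      17 -1
SWAP     -1 17
MUL      -17
DUP      -17 -17
POP      -17
NEG      17
NEG      -17
DUP      -17 -17
ADD      -34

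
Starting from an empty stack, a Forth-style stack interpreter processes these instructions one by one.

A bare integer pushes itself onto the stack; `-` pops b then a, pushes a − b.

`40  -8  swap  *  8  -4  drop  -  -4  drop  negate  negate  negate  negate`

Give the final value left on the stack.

40     : [40]
-8     : [40, -8]
swap   : [-8, 40]
*      : [-320]
8      : [-320, 8]
-4     : [-320, 8, -4]
drop   : [-320, 8]
-      : [-328]
-4     : [-328, -4]
drop   : [-328]
negate : [328]
negate : [-328]
negate : [328]
negate : [-328]

-328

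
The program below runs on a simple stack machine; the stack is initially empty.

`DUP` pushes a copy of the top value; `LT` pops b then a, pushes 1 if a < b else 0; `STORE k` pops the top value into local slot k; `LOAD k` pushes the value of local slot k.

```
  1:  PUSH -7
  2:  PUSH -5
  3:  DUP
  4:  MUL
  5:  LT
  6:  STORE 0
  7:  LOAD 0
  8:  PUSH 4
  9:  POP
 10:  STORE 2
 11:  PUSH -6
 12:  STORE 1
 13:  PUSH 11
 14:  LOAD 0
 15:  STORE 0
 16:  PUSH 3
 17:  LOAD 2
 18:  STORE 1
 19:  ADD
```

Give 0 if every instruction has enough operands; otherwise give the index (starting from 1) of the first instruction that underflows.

PUSH -7 → -7
PUSH -5 → -7 -5
DUP     → -7 -5 -5
MUL     → -7 25
LT      → 1
STORE 0 → (empty)
LOAD 0  → 1
PUSH 4  → 1 4
POP     → 1
STORE 2 → (empty)
PUSH -6 → -6
STORE 1 → (empty)
PUSH 11 → 11
LOAD 0  → 11 1
STORE 0 → 11
PUSH 3  → 11 3
LOAD 2  → 11 3 1
STORE 1 → 11 3
ADD     → 14

0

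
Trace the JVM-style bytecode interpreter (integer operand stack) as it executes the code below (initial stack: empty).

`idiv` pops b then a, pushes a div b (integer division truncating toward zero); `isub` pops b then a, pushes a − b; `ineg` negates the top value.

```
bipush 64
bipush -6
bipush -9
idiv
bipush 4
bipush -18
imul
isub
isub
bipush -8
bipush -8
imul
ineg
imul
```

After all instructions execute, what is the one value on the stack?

512

bipush 64   [64]
bipush -6   [64, -6]
bipush -9   [64, -6, -9]
idiv        [64, 0]
bipush 4    [64, 0, 4]
bipush -18  [64, 0, 4, -18]
imul        [64, 0, -72]
isub        [64, 72]
isub        [-8]
bipush -8   [-8, -8]
bipush -8   [-8, -8, -8]
imul        [-8, 64]
ineg        [-8, -64]
imul        [512]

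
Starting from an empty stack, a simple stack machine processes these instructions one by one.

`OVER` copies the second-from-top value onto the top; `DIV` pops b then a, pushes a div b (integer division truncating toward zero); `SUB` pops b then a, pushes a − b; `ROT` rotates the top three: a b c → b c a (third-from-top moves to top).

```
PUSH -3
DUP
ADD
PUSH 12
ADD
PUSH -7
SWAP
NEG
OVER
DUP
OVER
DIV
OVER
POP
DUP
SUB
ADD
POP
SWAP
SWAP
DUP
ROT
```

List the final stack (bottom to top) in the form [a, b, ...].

[-6, -6, -7]

PUSH -3 -> [-3]
DUP     -> [-3, -3]
ADD     -> [-6]
PUSH 12 -> [-6, 12]
ADD     -> [6]
PUSH -7 -> [6, -7]
SWAP    -> [-7, 6]
NEG     -> [-7, -6]
OVER    -> [-7, -6, -7]
DUP     -> [-7, -6, -7, -7]
OVER    -> [-7, -6, -7, -7, -7]
DIV     -> [-7, -6, -7, 1]
OVER    -> [-7, -6, -7, 1, -7]
POP     -> [-7, -6, -7, 1]
DUP     -> [-7, -6, -7, 1, 1]
SUB     -> [-7, -6, -7, 0]
ADD     -> [-7, -6, -7]
POP     -> [-7, -6]
SWAP    -> [-6, -7]
SWAP    -> [-7, -6]
DUP     -> [-7, -6, -6]
ROT     -> [-6, -6, -7]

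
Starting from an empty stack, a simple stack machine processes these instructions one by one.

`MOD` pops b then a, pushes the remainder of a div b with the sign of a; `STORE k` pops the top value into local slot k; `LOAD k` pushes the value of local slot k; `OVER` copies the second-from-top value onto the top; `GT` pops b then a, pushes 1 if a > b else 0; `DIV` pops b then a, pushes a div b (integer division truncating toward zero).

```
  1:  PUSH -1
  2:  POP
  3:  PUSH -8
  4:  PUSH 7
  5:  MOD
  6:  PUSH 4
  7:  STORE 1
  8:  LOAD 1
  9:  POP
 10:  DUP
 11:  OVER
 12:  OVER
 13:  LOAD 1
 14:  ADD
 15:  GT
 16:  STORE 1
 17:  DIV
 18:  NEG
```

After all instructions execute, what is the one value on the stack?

-1

PUSH -1 → -1
POP     → (empty)
PUSH -8 → -8
PUSH 7  → -8 7
MOD     → -1
PUSH 4  → -1 4
STORE 1 → -1
LOAD 1  → -1 4
POP     → -1
DUP     → -1 -1
OVER    → -1 -1 -1
OVER    → -1 -1 -1 -1
LOAD 1  → -1 -1 -1 -1 4
ADD     → -1 -1 -1 3
GT      → -1 -1 0
STORE 1 → -1 -1
DIV     → 1
NEG     → -1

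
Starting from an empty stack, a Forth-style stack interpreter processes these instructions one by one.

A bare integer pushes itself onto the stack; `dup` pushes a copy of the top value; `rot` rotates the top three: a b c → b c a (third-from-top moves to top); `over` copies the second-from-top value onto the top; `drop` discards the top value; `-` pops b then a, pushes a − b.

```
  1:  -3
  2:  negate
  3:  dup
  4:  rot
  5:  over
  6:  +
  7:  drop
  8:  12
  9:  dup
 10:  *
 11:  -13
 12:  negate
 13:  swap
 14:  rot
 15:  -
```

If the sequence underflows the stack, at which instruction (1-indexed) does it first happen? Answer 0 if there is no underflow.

-3      [-3]
negate  [3]
dup     [3, 3]
rot  — needs 3 operands, stack has 2 → underflow

4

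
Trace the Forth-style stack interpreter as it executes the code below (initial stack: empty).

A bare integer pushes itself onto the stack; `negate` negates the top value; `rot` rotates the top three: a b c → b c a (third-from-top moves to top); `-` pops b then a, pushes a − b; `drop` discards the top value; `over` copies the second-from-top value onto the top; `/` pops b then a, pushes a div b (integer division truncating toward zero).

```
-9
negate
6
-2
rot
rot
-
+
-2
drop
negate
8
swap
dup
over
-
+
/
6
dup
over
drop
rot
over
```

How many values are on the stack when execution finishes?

4

-9     -> -9
negate -> 9
6      -> 9 6
-2     -> 9 6 -2
rot    -> 6 -2 9
rot    -> -2 9 6
-      -> -2 3
+      -> 1
-2     -> 1 -2
drop   -> 1
negate -> -1
8      -> -1 8
swap   -> 8 -1
dup    -> 8 -1 -1
over   -> 8 -1 -1 -1
-      -> 8 -1 0
+      -> 8 -1
/      -> -8
6      -> -8 6
dup    -> -8 6 6
over   -> -8 6 6 6
drop   -> -8 6 6
rot    -> 6 6 -8
over   -> 6 6 -8 6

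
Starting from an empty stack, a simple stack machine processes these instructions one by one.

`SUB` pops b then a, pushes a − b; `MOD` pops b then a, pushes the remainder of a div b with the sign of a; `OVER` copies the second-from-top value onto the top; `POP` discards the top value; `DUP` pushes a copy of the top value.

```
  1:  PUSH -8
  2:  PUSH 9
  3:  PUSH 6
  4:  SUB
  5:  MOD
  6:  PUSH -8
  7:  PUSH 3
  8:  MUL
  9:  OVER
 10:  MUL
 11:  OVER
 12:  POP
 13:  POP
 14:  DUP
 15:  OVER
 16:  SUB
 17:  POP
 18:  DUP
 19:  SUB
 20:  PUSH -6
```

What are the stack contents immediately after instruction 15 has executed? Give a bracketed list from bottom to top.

PUSH -8 : -8
PUSH 9  : -8 9
PUSH 6  : -8 9 6
SUB     : -8 3
MOD     : -2
PUSH -8 : -2 -8
PUSH 3  : -2 -8 3
MUL     : -2 -24
OVER    : -2 -24 -2
MUL     : -2 48
OVER    : -2 48 -2
POP     : -2 48
POP     : -2
DUP     : -2 -2
OVER    : -2 -2 -2

[-2, -2, -2]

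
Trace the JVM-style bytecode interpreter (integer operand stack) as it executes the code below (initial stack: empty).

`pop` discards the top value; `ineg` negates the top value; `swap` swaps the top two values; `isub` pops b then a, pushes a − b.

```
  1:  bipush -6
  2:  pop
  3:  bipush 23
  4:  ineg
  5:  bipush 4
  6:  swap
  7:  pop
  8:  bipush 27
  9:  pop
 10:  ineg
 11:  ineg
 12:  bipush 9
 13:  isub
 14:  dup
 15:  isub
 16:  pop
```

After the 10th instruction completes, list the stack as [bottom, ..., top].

bipush -6 → -6
pop       → (empty)
bipush 23 → 23
ineg      → -23
bipush 4  → -23 4
swap      → 4 -23
pop       → 4
bipush 27 → 4 27
pop       → 4
ineg      → -4

[-4]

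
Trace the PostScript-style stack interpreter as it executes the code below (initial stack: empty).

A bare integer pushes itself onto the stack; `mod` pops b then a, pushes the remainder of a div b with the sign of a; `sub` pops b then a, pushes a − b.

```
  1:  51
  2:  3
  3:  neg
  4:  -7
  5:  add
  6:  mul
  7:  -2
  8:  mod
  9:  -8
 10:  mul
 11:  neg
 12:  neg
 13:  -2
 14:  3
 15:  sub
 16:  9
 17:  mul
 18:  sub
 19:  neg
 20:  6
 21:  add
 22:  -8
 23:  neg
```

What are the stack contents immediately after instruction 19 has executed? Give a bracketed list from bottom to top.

51  -> [51]
3   -> [51, 3]
neg -> [51, -3]
-7  -> [51, -3, -7]
add -> [51, -10]
mul -> [-510]
-2  -> [-510, -2]
mod -> [0]
-8  -> [0, -8]
mul -> [0]
neg -> [0]
neg -> [0]
-2  -> [0, -2]
3   -> [0, -2, 3]
sub -> [0, -5]
9   -> [0, -5, 9]
mul -> [0, -45]
sub -> [45]
neg -> [-45]

[-45]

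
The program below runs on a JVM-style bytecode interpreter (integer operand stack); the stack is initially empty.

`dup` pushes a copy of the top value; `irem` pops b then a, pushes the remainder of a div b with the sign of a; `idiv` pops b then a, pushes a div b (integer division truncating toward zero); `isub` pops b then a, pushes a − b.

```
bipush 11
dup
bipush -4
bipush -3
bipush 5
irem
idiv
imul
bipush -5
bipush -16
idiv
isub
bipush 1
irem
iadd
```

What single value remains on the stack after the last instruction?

bipush 11  → [11]
dup        → [11, 11]
bipush -4  → [11, 11, -4]
bipush -3  → [11, 11, -4, -3]
bipush 5   → [11, 11, -4, -3, 5]
irem       → [11, 11, -4, -3]
idiv       → [11, 11, 1]
imul       → [11, 11]
bipush -5  → [11, 11, -5]
bipush -16 → [11, 11, -5, -16]
idiv       → [11, 11, 0]
isub       → [11, 11]
bipush 1   → [11, 11, 1]
irem       → [11, 0]
iadd       → [11]

11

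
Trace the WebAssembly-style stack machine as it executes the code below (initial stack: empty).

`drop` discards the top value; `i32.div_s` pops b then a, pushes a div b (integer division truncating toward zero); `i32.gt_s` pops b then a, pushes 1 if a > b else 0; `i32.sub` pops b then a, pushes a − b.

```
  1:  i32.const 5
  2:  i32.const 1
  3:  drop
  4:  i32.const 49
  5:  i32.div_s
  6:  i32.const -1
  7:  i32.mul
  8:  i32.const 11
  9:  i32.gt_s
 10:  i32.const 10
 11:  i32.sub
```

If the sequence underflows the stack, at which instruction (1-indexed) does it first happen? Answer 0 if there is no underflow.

i32.const 5  : [5]
i32.const 1  : [5, 1]
drop         : [5]
i32.const 49 : [5, 49]
i32.div_s    : [0]
i32.const -1 : [0, -1]
i32.mul      : [0]
i32.const 11 : [0, 11]
i32.gt_s     : [0]
i32.const 10 : [0, 10]
i32.sub      : [-10]

0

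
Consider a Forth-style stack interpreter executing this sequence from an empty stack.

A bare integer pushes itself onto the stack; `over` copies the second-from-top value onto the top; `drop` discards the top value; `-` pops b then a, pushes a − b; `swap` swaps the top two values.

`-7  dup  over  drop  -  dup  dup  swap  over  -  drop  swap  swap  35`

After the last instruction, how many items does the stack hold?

3

-7   → -7
dup  → -7 -7
over → -7 -7 -7
drop → -7 -7
-    → 0
dup  → 0 0
dup  → 0 0 0
swap → 0 0 0
over → 0 0 0 0
-    → 0 0 0
drop → 0 0
swap → 0 0
swap → 0 0
35   → 0 0 35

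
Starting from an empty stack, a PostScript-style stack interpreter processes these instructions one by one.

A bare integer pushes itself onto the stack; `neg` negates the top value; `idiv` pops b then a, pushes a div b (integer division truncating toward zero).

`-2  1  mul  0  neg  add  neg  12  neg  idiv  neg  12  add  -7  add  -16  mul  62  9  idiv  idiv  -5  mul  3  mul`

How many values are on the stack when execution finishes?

-2   : [-2]
1    : [-2, 1]
mul  : [-2]
0    : [-2, 0]
neg  : [-2, 0]
add  : [-2]
neg  : [2]
12   : [2, 12]
neg  : [2, -12]
idiv : [0]
neg  : [0]
12   : [0, 12]
add  : [12]
-7   : [12, -7]
add  : [5]
-16  : [5, -16]
mul  : [-80]
62   : [-80, 62]
9    : [-80, 62, 9]
idiv : [-80, 6]
idiv : [-13]
-5   : [-13, -5]
mul  : [65]
3    : [65, 3]
mul  : [195]

1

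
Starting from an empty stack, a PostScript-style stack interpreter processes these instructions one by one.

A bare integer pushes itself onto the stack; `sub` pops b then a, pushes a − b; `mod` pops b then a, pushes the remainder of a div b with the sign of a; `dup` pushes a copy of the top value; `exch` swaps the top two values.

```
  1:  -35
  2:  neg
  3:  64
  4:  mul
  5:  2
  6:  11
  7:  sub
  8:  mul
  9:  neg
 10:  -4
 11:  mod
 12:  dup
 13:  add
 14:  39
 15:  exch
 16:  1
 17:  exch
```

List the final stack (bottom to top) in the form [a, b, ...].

-35  → -35
neg  → 35
64   → 35 64
mul  → 2240
2    → 2240 2
11   → 2240 2 11
sub  → 2240 -9
mul  → -20160
neg  → 20160
-4   → 20160 -4
mod  → 0
dup  → 0 0
add  → 0
39   → 0 39
exch → 39 0
1    → 39 0 1
exch → 39 1 0

[39, 1, 0]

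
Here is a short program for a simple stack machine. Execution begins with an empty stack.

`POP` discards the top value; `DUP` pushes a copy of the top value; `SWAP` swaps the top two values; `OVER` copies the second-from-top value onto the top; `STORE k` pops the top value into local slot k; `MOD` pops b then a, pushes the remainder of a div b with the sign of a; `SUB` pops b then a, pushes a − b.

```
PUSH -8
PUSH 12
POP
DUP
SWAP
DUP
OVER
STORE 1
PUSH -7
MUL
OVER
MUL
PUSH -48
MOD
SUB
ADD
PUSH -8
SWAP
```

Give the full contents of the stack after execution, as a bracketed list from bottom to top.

[-8, 0]

PUSH -8  -> -8
PUSH 12  -> -8 12
POP      -> -8
DUP      -> -8 -8
SWAP     -> -8 -8
DUP      -> -8 -8 -8
OVER     -> -8 -8 -8 -8
STORE 1  -> -8 -8 -8
PUSH -7  -> -8 -8 -8 -7
MUL      -> -8 -8 56
OVER     -> -8 -8 56 -8
MUL      -> -8 -8 -448
PUSH -48 -> -8 -8 -448 -48
MOD      -> -8 -8 -16
SUB      -> -8 8
ADD      -> 0
PUSH -8  -> 0 -8
SWAP     -> -8 0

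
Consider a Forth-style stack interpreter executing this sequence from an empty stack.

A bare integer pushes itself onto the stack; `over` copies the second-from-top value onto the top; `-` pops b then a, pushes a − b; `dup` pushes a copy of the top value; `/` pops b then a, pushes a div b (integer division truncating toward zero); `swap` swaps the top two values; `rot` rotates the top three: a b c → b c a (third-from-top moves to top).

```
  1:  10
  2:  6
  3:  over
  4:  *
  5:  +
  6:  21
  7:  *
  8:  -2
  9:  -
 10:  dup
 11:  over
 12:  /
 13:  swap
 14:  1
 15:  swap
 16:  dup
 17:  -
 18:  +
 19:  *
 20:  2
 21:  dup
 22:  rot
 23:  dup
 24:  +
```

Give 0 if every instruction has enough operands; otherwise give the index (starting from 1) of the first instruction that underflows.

10   -> 10
6    -> 10 6
over -> 10 6 10
*    -> 10 60
+    -> 70
21   -> 70 21
*    -> 1470
-2   -> 1470 -2
-    -> 1472
dup  -> 1472 1472
over -> 1472 1472 1472
/    -> 1472 1
swap -> 1 1472
1    -> 1 1472 1
swap -> 1 1 1472
dup  -> 1 1 1472 1472
-    -> 1 1 0
+    -> 1 1
*    -> 1
2    -> 1 2
dup  -> 1 2 2
rot  -> 2 2 1
dup  -> 2 2 1 1
+    -> 2 2 2

0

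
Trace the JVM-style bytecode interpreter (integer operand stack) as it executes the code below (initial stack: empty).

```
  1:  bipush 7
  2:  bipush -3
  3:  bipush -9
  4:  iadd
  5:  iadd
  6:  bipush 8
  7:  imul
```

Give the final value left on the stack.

bipush 7  : 7
bipush -3 : 7 -3
bipush -9 : 7 -3 -9
iadd      : 7 -12
iadd      : -5
bipush 8  : -5 8
imul      : -40

-40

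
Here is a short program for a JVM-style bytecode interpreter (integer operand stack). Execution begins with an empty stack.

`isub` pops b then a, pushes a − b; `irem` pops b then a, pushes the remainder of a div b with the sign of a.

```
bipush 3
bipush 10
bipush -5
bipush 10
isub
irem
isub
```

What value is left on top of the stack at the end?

-7

bipush 3  → 3
bipush 10 → 3 10
bipush -5 → 3 10 -5
bipush 10 → 3 10 -5 10
isub      → 3 10 -15
irem      → 3 10
isub      → -7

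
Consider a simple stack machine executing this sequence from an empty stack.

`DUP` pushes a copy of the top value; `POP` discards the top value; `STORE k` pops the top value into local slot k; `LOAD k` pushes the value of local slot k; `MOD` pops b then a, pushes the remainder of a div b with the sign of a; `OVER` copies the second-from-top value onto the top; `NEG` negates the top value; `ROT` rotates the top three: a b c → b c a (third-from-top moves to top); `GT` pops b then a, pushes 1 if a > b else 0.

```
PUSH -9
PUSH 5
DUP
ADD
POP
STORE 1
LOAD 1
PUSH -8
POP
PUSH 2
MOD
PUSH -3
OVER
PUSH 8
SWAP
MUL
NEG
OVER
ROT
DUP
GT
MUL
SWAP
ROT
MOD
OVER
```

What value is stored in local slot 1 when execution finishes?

-9

PUSH -9 : [-9]
PUSH 5  : [-9, 5]
DUP     : [-9, 5, 5]
ADD     : [-9, 10]
POP     : [-9]
STORE 1 : []
LOAD 1  : [-9]
PUSH -8 : [-9, -8]
POP     : [-9]
PUSH 2  : [-9, 2]
MOD     : [-1]
PUSH -3 : [-1, -3]
OVER    : [-1, -3, -1]
PUSH 8  : [-1, -3, -1, 8]
SWAP    : [-1, -3, 8, -1]
MUL     : [-1, -3, -8]
NEG     : [-1, -3, 8]
OVER    : [-1, -3, 8, -3]
ROT     : [-1, 8, -3, -3]
DUP     : [-1, 8, -3, -3, -3]
GT      : [-1, 8, -3, 0]
MUL     : [-1, 8, 0]
SWAP    : [-1, 0, 8]
ROT     : [0, 8, -1]
MOD     : [0, 0]
OVER    : [0, 0, 0]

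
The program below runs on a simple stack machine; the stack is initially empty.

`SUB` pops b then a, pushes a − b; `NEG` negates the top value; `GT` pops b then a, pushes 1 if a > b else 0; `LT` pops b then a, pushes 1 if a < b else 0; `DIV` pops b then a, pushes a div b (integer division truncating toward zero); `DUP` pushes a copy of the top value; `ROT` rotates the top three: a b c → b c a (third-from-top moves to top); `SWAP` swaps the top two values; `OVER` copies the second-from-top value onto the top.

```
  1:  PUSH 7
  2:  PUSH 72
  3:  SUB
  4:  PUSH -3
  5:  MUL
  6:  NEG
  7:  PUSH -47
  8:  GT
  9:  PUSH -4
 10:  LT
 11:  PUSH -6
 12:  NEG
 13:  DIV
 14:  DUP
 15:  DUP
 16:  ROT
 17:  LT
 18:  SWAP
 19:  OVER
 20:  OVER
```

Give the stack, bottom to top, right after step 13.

[0]

PUSH 7    [7]
PUSH 72   [7, 72]
SUB       [-65]
PUSH -3   [-65, -3]
MUL       [195]
NEG       [-195]
PUSH -47  [-195, -47]
GT        [0]
PUSH -4   [0, -4]
LT        [0]
PUSH -6   [0, -6]
NEG       [0, 6]
DIV       [0]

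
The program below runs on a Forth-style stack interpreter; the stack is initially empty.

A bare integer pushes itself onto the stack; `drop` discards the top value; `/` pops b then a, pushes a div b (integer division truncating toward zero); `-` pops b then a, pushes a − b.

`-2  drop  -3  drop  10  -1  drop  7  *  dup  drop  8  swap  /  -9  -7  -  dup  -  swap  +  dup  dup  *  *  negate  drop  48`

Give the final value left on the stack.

48

-2     : -2
drop   : (empty)
-3     : -3
drop   : (empty)
10     : 10
-1     : 10 -1
drop   : 10
7      : 10 7
*      : 70
dup    : 70 70
drop   : 70
8      : 70 8
swap   : 8 70
/      : 0
-9     : 0 -9
-7     : 0 -9 -7
-      : 0 -2
dup    : 0 -2 -2
-      : 0 0
swap   : 0 0
+      : 0
dup    : 0 0
dup    : 0 0 0
*      : 0 0
*      : 0
negate : 0
drop   : (empty)
48     : 48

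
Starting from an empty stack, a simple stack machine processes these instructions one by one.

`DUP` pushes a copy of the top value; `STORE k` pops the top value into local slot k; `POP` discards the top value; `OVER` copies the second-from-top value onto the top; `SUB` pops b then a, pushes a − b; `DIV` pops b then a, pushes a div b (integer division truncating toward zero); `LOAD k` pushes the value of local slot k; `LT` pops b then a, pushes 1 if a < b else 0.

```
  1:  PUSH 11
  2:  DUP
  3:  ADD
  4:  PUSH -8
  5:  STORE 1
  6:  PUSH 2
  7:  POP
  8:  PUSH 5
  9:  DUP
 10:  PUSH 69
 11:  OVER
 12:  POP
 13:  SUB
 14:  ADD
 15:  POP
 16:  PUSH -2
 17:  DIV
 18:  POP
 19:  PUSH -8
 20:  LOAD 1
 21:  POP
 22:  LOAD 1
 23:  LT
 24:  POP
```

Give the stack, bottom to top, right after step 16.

PUSH 11 → [11]
DUP     → [11, 11]
ADD     → [22]
PUSH -8 → [22, -8]
STORE 1 → [22]
PUSH 2  → [22, 2]
POP     → [22]
PUSH 5  → [22, 5]
DUP     → [22, 5, 5]
PUSH 69 → [22, 5, 5, 69]
OVER    → [22, 5, 5, 69, 5]
POP     → [22, 5, 5, 69]
SUB     → [22, 5, -64]
ADD     → [22, -59]
POP     → [22]
PUSH -2 → [22, -2]

[22, -2]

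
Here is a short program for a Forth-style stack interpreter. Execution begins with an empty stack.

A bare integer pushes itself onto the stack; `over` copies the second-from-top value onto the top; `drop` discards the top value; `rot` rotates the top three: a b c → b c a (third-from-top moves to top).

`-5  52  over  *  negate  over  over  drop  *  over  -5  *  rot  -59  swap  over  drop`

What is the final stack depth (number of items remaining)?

4

-5     → [-5]
52     → [-5, 52]
over   → [-5, 52, -5]
*      → [-5, -260]
negate → [-5, 260]
over   → [-5, 260, -5]
over   → [-5, 260, -5, 260]
drop   → [-5, 260, -5]
*      → [-5, -1300]
over   → [-5, -1300, -5]
-5     → [-5, -1300, -5, -5]
*      → [-5, -1300, 25]
rot    → [-1300, 25, -5]
-59    → [-1300, 25, -5, -59]
swap   → [-1300, 25, -59, -5]
over   → [-1300, 25, -59, -5, -59]
drop   → [-1300, 25, -59, -5]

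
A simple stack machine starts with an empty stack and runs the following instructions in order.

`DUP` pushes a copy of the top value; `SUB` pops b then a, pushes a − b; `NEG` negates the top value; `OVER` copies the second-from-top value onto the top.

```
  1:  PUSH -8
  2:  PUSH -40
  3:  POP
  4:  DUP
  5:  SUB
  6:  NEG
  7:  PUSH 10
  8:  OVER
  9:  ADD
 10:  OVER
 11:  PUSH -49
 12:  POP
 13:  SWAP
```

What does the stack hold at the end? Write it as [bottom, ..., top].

[0, 0, 10]

PUSH -8  → -8
PUSH -40 → -8 -40
POP      → -8
DUP      → -8 -8
SUB      → 0
NEG      → 0
PUSH 10  → 0 10
OVER     → 0 10 0
ADD      → 0 10
OVER     → 0 10 0
PUSH -49 → 0 10 0 -49
POP      → 0 10 0
SWAP     → 0 0 10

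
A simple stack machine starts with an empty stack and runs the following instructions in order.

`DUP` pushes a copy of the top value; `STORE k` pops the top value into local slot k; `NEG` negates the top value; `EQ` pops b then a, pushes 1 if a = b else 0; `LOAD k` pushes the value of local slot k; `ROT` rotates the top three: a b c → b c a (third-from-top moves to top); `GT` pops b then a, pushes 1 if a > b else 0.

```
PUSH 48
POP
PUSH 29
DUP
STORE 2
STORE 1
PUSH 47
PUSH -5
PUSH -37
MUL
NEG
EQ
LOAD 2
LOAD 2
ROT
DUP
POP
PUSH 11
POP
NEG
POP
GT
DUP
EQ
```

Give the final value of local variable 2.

PUSH 48   48
POP       (empty)
PUSH 29   29
DUP       29 29
STORE 2   29
STORE 1   (empty)
PUSH 47   47
PUSH -5   47 -5
PUSH -37  47 -5 -37
MUL       47 185
NEG       47 -185
EQ        0
LOAD 2    0 29
LOAD 2    0 29 29
ROT       29 29 0
DUP       29 29 0 0
POP       29 29 0
PUSH 11   29 29 0 11
POP       29 29 0
NEG       29 29 0
POP       29 29
GT        0
DUP       0 0
EQ        1

29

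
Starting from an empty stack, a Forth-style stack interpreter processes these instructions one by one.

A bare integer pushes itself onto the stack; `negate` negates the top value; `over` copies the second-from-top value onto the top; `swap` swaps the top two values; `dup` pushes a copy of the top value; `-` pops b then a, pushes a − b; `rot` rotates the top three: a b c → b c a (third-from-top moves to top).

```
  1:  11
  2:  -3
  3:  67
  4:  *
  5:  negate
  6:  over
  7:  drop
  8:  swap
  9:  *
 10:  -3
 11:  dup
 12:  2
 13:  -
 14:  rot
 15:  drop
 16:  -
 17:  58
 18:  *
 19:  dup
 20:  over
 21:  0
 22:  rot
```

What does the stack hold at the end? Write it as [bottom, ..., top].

[116, 116, 0, 116]

11     → [11]
-3     → [11, -3]
67     → [11, -3, 67]
*      → [11, -201]
negate → [11, 201]
over   → [11, 201, 11]
drop   → [11, 201]
swap   → [201, 11]
*      → [2211]
-3     → [2211, -3]
dup    → [2211, -3, -3]
2      → [2211, -3, -3, 2]
-      → [2211, -3, -5]
rot    → [-3, -5, 2211]
drop   → [-3, -5]
-      → [2]
58     → [2, 58]
*      → [116]
dup    → [116, 116]
over   → [116, 116, 116]
0      → [116, 116, 116, 0]
rot    → [116, 116, 0, 116]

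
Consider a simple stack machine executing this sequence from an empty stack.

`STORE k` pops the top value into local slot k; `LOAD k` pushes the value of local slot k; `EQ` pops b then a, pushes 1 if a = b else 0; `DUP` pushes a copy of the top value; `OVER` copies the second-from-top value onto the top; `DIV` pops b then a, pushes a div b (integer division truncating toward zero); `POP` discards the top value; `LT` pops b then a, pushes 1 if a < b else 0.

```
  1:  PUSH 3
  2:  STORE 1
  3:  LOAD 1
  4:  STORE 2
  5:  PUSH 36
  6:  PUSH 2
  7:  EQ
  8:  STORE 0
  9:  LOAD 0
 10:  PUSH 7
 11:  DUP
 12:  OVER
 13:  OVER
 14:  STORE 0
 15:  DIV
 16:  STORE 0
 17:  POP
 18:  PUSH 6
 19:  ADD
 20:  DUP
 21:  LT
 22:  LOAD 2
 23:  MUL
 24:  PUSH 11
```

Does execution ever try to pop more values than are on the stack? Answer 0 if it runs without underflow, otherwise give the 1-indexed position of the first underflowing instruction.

0

PUSH 3  → [3]
STORE 1 → []
LOAD 1  → [3]
STORE 2 → []
PUSH 36 → [36]
PUSH 2  → [36, 2]
EQ      → [0]
STORE 0 → []
LOAD 0  → [0]
PUSH 7  → [0, 7]
DUP     → [0, 7, 7]
OVER    → [0, 7, 7, 7]
OVER    → [0, 7, 7, 7, 7]
STORE 0 → [0, 7, 7, 7]
DIV     → [0, 7, 1]
STORE 0 → [0, 7]
POP     → [0]
PUSH 6  → [0, 6]
ADD     → [6]
DUP     → [6, 6]
LT      → [0]
LOAD 2  → [0, 3]
MUL     → [0]
PUSH 11 → [0, 11]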